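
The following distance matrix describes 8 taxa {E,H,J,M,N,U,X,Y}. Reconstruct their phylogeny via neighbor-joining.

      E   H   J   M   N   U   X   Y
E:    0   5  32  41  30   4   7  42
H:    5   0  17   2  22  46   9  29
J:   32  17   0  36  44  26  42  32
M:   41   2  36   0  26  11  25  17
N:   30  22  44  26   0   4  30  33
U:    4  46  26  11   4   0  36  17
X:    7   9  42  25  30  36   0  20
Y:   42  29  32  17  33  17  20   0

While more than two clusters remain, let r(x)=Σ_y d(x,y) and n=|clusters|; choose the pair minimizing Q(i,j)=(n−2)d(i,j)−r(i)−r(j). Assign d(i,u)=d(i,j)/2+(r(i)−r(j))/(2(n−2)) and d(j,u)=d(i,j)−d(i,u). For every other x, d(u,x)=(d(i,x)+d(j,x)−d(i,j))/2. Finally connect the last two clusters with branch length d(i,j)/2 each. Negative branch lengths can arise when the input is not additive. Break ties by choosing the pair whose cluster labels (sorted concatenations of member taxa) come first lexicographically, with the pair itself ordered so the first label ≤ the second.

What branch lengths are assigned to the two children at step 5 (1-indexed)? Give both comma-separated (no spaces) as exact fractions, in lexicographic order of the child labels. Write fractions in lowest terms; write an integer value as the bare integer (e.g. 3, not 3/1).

99/16,169/16

1. join N+U (d=4, Q=-309) ⇒ NU; edges |N|=23/4, |U|=-7/4
  updated: d(E,NU)=15, d(H,NU)=32, d(J,NU)=33, d(M,NU)=33/2, d(NU,X)=31, d(NU,Y)=23
2. join E+X (d=7, Q=-241) ⇒ EX; edges |E|=43/10, |X|=27/10
  updated: d(EX,H)=7/2, d(EX,J)=67/2, d(EX,M)=59/2, d(EX,NU)=39/2, d(EX,Y)=55/2
3. join EX+H (d=7/2, Q=-183) ⇒ EHX; edges |EX|=11/2, |H|=-2
  updated: d(EHX,J)=47/2, d(EHX,M)=14, d(EHX,NU)=24, d(EHX,Y)=53/2
4. join EHX+J (d=47/2, Q=-142) ⇒ EHJX; edges |EHX|=17/3, |J|=107/6
  updated: d(EHJX,M)=53/4, d(EHJX,NU)=67/4, d(EHJX,Y)=35/2
5. join EHJX+NU (d=67/4, Q=-281/4) ⇒ EHJNUX; edges |EHJX|=99/16, |NU|=169/16
  updated: d(EHJNUX,M)=13/2, d(EHJNUX,Y)=95/8
6. join EHJNUX+M (d=13/2, Q=-283/8) ⇒ EHJMNUX; edges |EHJNUX|=11/16, |M|=93/16
  updated: d(EHJMNUX,Y)=179/16
7. join EHJMNUX+Y (d=179/16) ⇒ EHJMNUXY; edges |EHJMNUX|=179/32, |Y|=179/32
final tree: ((((((E:43/10,X:27/10):11/2,H:-2):17/3,J:107/6):99/16,(N:23/4,U:-7/4):169/16):11/16,M:93/16):179/32,Y:179/32)
total length: 1159/16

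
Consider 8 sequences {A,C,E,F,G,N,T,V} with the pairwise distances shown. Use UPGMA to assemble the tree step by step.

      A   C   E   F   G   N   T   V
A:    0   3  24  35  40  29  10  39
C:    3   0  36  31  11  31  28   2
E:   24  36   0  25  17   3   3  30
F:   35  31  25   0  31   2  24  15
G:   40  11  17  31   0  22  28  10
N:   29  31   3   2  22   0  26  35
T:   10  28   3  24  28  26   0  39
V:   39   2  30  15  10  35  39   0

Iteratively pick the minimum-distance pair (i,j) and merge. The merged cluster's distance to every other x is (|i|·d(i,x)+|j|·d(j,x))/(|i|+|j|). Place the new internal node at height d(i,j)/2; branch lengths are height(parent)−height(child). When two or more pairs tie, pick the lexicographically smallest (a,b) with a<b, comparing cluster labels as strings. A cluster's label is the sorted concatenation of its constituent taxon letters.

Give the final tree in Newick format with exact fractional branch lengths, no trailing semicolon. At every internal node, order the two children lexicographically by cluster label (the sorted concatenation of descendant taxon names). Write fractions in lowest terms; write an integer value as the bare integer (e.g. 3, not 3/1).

iteration 1: select C,V (d=2); attach at lengths (1, 1); label the merged cluster CV
  updated: d(A,CV)=21, d(CV,E)=33, d(CV,F)=23, d(CV,G)=21/2, d(CV,N)=33, d(CV,T)=67/2
iteration 2: select F,N (d=2); attach at lengths (1, 1); label the merged cluster FN
  updated: d(A,FN)=32, d(CV,FN)=28, d(E,FN)=14, d(FN,G)=53/2, d(FN,T)=25
iteration 3: select E,T (d=3); attach at lengths (3/2, 3/2); label the merged cluster ET
  updated: d(A,ET)=17, d(CV,ET)=133/4, d(ET,FN)=39/2, d(ET,G)=45/2
iteration 4: select CV,G (d=21/2); attach at lengths (17/4, 21/4); label the merged cluster CGV
  updated: d(A,CGV)=82/3, d(CGV,ET)=89/3, d(CGV,FN)=55/2
iteration 5: select A,ET (d=17); attach at lengths (17/2, 7); label the merged cluster AET
  updated: d(AET,CGV)=260/9, d(AET,FN)=71/3
iteration 6: select AET,FN (d=71/3); attach at lengths (10/3, 65/6); label the merged cluster AEFNT
  updated: d(AEFNT,CGV)=85/3
iteration 7: select AEFNT,CGV (d=85/3); attach at lengths (7/3, 107/12); label the merged cluster ACEFGNTV
final tree: (((A:17/2,(E:3/2,T:3/2):7):10/3,(F:1,N:1):65/6):7/3,((C:1,V:1):17/4,G:21/4):107/12)
total length: 689/12

(((A:17/2,(E:3/2,T:3/2):7):10/3,(F:1,N:1):65/6):7/3,((C:1,V:1):17/4,G:21/4):107/12)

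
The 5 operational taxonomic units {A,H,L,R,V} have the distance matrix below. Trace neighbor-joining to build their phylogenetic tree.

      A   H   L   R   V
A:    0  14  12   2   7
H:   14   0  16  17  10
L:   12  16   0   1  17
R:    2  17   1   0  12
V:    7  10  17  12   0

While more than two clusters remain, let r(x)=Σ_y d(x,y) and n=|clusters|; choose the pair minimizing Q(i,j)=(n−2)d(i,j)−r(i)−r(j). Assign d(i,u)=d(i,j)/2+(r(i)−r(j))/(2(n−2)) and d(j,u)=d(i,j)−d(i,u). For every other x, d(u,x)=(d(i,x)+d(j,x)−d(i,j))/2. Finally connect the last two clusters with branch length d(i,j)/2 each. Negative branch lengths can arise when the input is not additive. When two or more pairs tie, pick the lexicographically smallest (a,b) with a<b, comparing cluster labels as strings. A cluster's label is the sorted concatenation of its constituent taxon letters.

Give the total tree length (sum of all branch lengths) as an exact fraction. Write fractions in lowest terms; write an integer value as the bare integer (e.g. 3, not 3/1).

22

step 1: merge (L,R) at d=1, Q=-75; branch lengths L→17/6, R→-11/6; new cluster LR
  updated: d(A,LR)=13/2, d(H,LR)=16, d(LR,V)=14
step 2: merge (A,LR) at d=13/2, Q=-51; branch lengths A→1, LR→11/2; new cluster ALR
  updated: d(ALR,H)=47/4, d(ALR,V)=29/4
step 3: merge (ALR,H) at d=47/4, Q=-29; branch lengths ALR→9/2, H→29/4; new cluster AHLR
  updated: d(AHLR,V)=11/4
step 4: merge (AHLR,V) at d=11/4; branch lengths AHLR→11/8, V→11/8; new cluster AHLRV
final tree: (((A:1,(L:17/6,R:-11/6):11/2):9/2,H:29/4):11/8,V:11/8)
total length: 22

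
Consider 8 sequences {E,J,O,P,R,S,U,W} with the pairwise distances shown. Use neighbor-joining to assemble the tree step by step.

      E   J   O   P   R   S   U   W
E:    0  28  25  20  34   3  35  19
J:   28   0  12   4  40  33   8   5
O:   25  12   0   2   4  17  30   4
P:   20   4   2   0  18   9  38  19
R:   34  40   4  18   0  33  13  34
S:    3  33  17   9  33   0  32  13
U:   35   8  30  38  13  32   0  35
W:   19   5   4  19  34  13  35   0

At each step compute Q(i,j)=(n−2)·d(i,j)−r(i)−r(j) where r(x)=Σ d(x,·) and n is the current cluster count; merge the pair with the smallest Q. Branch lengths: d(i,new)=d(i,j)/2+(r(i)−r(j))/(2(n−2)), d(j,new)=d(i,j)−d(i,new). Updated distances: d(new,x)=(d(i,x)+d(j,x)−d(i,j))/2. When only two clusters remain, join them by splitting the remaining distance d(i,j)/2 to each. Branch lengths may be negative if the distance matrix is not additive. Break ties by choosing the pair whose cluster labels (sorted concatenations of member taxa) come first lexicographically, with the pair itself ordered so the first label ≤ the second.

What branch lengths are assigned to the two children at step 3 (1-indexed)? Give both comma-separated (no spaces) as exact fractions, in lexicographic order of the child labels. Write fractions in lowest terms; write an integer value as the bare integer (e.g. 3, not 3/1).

step 1: merge (R,U) at d=13, Q=-289; branch lengths R→21/4, U→31/4; new cluster RU
  updated: d(E,RU)=28, d(J,RU)=35/2, d(O,RU)=21/2, d(P,RU)=43/2, d(RU,S)=26, d(RU,W)=28
step 2: merge (E,S) at d=3, Q=-209; branch lengths E→37/10, S→-7/10; new cluster ES
  updated: d(ES,J)=29, d(ES,O)=39/2, d(ES,P)=13, d(ES,RU)=51/2, d(ES,W)=29/2
step 3: merge (J,W) at d=5, Q=-118; branch lengths J→17/8, W→23/8; new cluster JW
  updated: d(ES,JW)=77/4, d(JW,O)=11/2, d(JW,P)=9, d(JW,RU)=81/4
step 4: merge (ES,P) at d=13, Q=-335/4; branch lengths ES→283/24, P→29/24; new cluster EPS
  updated: d(EPS,JW)=61/8, d(EPS,O)=17/4, d(EPS,RU)=17
step 5: merge (EPS,JW) at d=61/8, Q=-47; branch lengths EPS→43/16, JW→79/16; new cluster EJPSW
  updated: d(EJPSW,O)=17/16, d(EJPSW,RU)=237/16
step 6: merge (EJPSW,O) at d=17/16, Q=-211/8; branch lengths EJPSW→43/16, O→-13/8; new cluster EJOPSW
  updated: d(EJOPSW,RU)=97/8
step 7: merge (EJOPSW,RU) at d=97/8; branch lengths EJOPSW→97/16, RU→97/16; new cluster EJOPRSUW
final tree: (((((E:37/10,S:-7/10):283/24,P:29/24):43/16,(J:17/8,W:23/8):79/16):43/16,O:-13/8):97/16,(R:21/4,U:31/4):97/16)
total length: 877/16

17/8,23/8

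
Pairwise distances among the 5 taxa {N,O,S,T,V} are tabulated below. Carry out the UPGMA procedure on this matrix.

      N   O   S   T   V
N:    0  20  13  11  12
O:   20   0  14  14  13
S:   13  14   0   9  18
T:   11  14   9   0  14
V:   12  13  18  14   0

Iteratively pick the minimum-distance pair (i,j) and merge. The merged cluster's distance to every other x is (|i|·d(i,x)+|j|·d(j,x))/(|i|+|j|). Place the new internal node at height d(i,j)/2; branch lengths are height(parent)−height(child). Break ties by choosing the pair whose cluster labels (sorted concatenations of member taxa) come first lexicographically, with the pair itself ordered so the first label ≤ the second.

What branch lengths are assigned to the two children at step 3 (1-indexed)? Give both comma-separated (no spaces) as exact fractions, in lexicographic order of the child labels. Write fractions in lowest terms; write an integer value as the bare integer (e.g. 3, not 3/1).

1. join S+T (d=9) ⇒ ST; edges |S|=9/2, |T|=9/2
  updated: d(N,ST)=12, d(O,ST)=14, d(ST,V)=16
2. join N+ST (d=12) ⇒ NST; edges |N|=6, |ST|=3/2
  updated: d(NST,O)=16, d(NST,V)=44/3
3. join O+V (d=13) ⇒ OV; edges |O|=13/2, |V|=13/2
  updated: d(NST,OV)=46/3
4. join NST+OV (d=46/3) ⇒ NOSTV; edges |NST|=5/3, |OV|=7/6
final tree: ((N:6,(S:9/2,T:9/2):3/2):5/3,(O:13/2,V:13/2):7/6)
total length: 97/3

13/2,13/2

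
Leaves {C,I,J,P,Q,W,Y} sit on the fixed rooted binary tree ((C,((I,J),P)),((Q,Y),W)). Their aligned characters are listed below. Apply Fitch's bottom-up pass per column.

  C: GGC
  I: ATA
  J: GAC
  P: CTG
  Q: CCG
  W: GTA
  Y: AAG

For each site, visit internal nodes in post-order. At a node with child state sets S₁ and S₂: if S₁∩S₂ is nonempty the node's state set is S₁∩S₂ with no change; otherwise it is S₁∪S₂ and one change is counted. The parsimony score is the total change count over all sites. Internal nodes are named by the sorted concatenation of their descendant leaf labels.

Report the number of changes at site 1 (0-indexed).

4

site 0, node IJ: I={A} ∪ J={G} → {A,G} (+1)
site 0, node IJP: IJ={A,G} ∪ P={C} → {A,C,G} (+1)
site 0, node CIJP: C={G} ∩ IJP={A,C,G} → {G} (+0)
site 0, node QY: Q={C} ∪ Y={A} → {A,C} (+1)
site 0, node QWY: QY={A,C} ∪ W={G} → {A,C,G} (+1)
site 0, node CIJPQWY: CIJP={G} ∩ QWY={A,C,G} → {G} (+0)
site 1, node IJ: I={T} ∪ J={A} → {A,T} (+1)
site 1, node IJP: IJ={A,T} ∩ P={T} → {T} (+0)
site 1, node CIJP: C={G} ∪ IJP={T} → {G,T} (+1)
site 1, node QY: Q={C} ∪ Y={A} → {A,C} (+1)
site 1, node QWY: QY={A,C} ∪ W={T} → {A,C,T} (+1)
site 1, node CIJPQWY: CIJP={G,T} ∩ QWY={A,C,T} → {T} (+0)
site 2, node IJ: I={A} ∪ J={C} → {A,C} (+1)
site 2, node IJP: IJ={A,C} ∪ P={G} → {A,C,G} (+1)
site 2, node CIJP: C={C} ∩ IJP={A,C,G} → {C} (+0)
site 2, node QY: Q={G} ∩ Y={G} → {G} (+0)
site 2, node QWY: QY={G} ∪ W={A} → {A,G} (+1)
site 2, node CIJPQWY: CIJP={C} ∪ QWY={A,G} → {A,C,G} (+1)
per-site changes: [4, 4, 4]; total = 12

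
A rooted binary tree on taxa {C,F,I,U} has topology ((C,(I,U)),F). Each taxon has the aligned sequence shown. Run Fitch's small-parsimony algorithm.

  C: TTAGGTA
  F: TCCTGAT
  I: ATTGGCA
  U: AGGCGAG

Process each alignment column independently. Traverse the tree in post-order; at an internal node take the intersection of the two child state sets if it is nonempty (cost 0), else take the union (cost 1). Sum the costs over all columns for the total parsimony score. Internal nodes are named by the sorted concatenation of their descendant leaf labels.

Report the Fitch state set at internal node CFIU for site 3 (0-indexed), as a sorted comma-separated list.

[col 0] IU: children I:{A}, U:{A} ∩→ {A}; cost 0
[col 0] CIU: children C:{T}, IU:{A} ∪→ {A,T}; cost 1
[col 0] CFIU: children CIU:{A,T}, F:{T} ∩→ {T}; cost 0
[col 1] IU: children I:{T}, U:{G} ∪→ {G,T}; cost 1
[col 1] CIU: children C:{T}, IU:{G,T} ∩→ {T}; cost 0
[col 1] CFIU: children CIU:{T}, F:{C} ∪→ {C,T}; cost 1
[col 2] IU: children I:{T}, U:{G} ∪→ {G,T}; cost 1
[col 2] CIU: children C:{A}, IU:{G,T} ∪→ {A,G,T}; cost 1
[col 2] CFIU: children CIU:{A,G,T}, F:{C} ∪→ {A,C,G,T}; cost 1
[col 3] IU: children I:{G}, U:{C} ∪→ {C,G}; cost 1
[col 3] CIU: children C:{G}, IU:{C,G} ∩→ {G}; cost 0
[col 3] CFIU: children CIU:{G}, F:{T} ∪→ {G,T}; cost 1
[col 4] IU: children I:{G}, U:{G} ∩→ {G}; cost 0
[col 4] CIU: children C:{G}, IU:{G} ∩→ {G}; cost 0
[col 4] CFIU: children CIU:{G}, F:{G} ∩→ {G}; cost 0
[col 5] IU: children I:{C}, U:{A} ∪→ {A,C}; cost 1
[col 5] CIU: children C:{T}, IU:{A,C} ∪→ {A,C,T}; cost 1
[col 5] CFIU: children CIU:{A,C,T}, F:{A} ∩→ {A}; cost 0
[col 6] IU: children I:{A}, U:{G} ∪→ {A,G}; cost 1
[col 6] CIU: children C:{A}, IU:{A,G} ∩→ {A}; cost 0
[col 6] CFIU: children CIU:{A}, F:{T} ∪→ {A,T}; cost 1
per-site changes: [1, 2, 3, 2, 0, 2, 2]; total = 12

G,T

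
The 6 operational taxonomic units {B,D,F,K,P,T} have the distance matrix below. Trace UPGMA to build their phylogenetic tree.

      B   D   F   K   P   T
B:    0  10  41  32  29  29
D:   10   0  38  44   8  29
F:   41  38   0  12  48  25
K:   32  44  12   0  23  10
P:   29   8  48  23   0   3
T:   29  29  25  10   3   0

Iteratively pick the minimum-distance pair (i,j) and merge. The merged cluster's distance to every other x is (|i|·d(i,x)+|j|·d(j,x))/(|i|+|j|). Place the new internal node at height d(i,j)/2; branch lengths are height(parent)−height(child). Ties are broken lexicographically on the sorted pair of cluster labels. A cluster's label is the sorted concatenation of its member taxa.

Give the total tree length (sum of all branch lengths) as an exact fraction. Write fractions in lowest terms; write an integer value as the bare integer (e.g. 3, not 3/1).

iteration 1: select P,T (d=3); attach at lengths (3/2, 3/2); label the merged cluster PT
  updated: d(B,PT)=29, d(D,PT)=37/2, d(F,PT)=73/2, d(K,PT)=33/2
iteration 2: select B,D (d=10); attach at lengths (5, 5); label the merged cluster BD
  updated: d(BD,F)=79/2, d(BD,K)=38, d(BD,PT)=95/4
iteration 3: select F,K (d=12); attach at lengths (6, 6); label the merged cluster FK
  updated: d(BD,FK)=155/4, d(FK,PT)=53/2
iteration 4: select BD,PT (d=95/4); attach at lengths (55/8, 83/8); label the merged cluster BDPT
  updated: d(BDPT,FK)=261/8
iteration 5: select BDPT,FK (d=261/8); attach at lengths (71/16, 165/16); label the merged cluster BDFKPT
final tree: (((B:5,D:5):55/8,(P:3/2,T:3/2):83/8):71/16,(F:6,K:6):165/16)
total length: 57

57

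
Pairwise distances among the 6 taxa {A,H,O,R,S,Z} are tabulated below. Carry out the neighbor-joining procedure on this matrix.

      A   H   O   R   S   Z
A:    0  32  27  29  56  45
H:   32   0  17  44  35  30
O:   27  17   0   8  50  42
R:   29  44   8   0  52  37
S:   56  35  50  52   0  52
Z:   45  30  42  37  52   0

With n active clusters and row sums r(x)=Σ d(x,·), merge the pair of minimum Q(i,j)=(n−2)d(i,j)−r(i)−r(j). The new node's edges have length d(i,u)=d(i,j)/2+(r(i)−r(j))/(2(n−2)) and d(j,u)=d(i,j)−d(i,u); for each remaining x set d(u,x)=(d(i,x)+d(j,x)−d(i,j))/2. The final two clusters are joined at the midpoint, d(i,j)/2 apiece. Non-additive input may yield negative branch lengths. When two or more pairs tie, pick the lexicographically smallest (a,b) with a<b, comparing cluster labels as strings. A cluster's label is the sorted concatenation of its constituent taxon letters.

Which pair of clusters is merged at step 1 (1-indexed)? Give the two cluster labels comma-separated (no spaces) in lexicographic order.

O,R

step 1: merge (O,R) at d=8, Q=-282; branch lengths O→3/4, R→29/4; new cluster OR
  updated: d(A,OR)=24, d(H,OR)=53/2, d(OR,S)=47, d(OR,Z)=71/2
step 2: merge (A,OR) at d=24, Q=-218; branch lengths A→16, OR→8; new cluster AOR
  updated: d(AOR,H)=69/4, d(AOR,S)=79/2, d(AOR,Z)=113/4
step 3: merge (AOR,Z) at d=113/4, Q=-555/4; branch lengths AOR→125/16, Z→327/16; new cluster AORZ
  updated: d(AORZ,H)=19/2, d(AORZ,S)=253/8
step 4: merge (AORZ,H) at d=19/2, Q=-609/8; branch lengths AORZ→49/16, H→103/16; new cluster AHORZ
  updated: d(AHORZ,S)=457/16
step 5: merge (AHORZ,S) at d=457/16; branch lengths AHORZ→457/32, S→457/32; new cluster AHORSZ
final tree: ((((A:16,(O:3/4,R:29/4):8):125/16,Z:327/16):49/16,H:103/16):457/32,S:457/32)
total length: 1573/16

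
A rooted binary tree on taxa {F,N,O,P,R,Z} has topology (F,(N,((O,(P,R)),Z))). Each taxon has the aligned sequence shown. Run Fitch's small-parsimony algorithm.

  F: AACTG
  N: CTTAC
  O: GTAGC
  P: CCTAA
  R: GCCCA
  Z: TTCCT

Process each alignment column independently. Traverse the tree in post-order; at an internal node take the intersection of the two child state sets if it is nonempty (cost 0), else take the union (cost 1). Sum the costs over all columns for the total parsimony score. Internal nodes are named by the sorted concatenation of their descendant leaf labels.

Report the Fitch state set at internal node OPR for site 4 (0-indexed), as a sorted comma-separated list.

site 0, node PR: P={C} ∪ R={G} → {C,G} (+1)
site 0, node OPR: O={G} ∩ PR={C,G} → {G} (+0)
site 0, node OPRZ: OPR={G} ∪ Z={T} → {G,T} (+1)
site 0, node NOPRZ: N={C} ∪ OPRZ={G,T} → {C,G,T} (+1)
site 0, node FNOPRZ: F={A} ∪ NOPRZ={C,G,T} → {A,C,G,T} (+1)
site 1, node PR: P={C} ∩ R={C} → {C} (+0)
site 1, node OPR: O={T} ∪ PR={C} → {C,T} (+1)
site 1, node OPRZ: OPR={C,T} ∩ Z={T} → {T} (+0)
site 1, node NOPRZ: N={T} ∩ OPRZ={T} → {T} (+0)
site 1, node FNOPRZ: F={A} ∪ NOPRZ={T} → {A,T} (+1)
site 2, node PR: P={T} ∪ R={C} → {C,T} (+1)
site 2, node OPR: O={A} ∪ PR={C,T} → {A,C,T} (+1)
site 2, node OPRZ: OPR={A,C,T} ∩ Z={C} → {C} (+0)
site 2, node NOPRZ: N={T} ∪ OPRZ={C} → {C,T} (+1)
site 2, node FNOPRZ: F={C} ∩ NOPRZ={C,T} → {C} (+0)
site 3, node PR: P={A} ∪ R={C} → {A,C} (+1)
site 3, node OPR: O={G} ∪ PR={A,C} → {A,C,G} (+1)
site 3, node OPRZ: OPR={A,C,G} ∩ Z={C} → {C} (+0)
site 3, node NOPRZ: N={A} ∪ OPRZ={C} → {A,C} (+1)
site 3, node FNOPRZ: F={T} ∪ NOPRZ={A,C} → {A,C,T} (+1)
site 4, node PR: P={A} ∩ R={A} → {A} (+0)
site 4, node OPR: O={C} ∪ PR={A} → {A,C} (+1)
site 4, node OPRZ: OPR={A,C} ∪ Z={T} → {A,C,T} (+1)
site 4, node NOPRZ: N={C} ∩ OPRZ={A,C,T} → {C} (+0)
site 4, node FNOPRZ: F={G} ∪ NOPRZ={C} → {C,G} (+1)
per-site changes: [4, 2, 3, 4, 3]; total = 16

A,C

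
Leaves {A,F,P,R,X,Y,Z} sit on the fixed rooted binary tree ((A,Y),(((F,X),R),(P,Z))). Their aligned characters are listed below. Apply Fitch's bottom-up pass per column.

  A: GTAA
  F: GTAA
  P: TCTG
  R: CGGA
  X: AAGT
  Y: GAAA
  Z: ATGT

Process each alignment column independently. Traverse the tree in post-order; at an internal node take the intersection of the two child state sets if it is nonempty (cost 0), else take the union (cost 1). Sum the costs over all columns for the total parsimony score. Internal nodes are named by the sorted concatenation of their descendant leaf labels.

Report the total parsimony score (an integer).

[col 0] AY: children A:{G}, Y:{G} ∩→ {G}; cost 0
[col 0] FX: children F:{G}, X:{A} ∪→ {A,G}; cost 1
[col 0] FRX: children FX:{A,G}, R:{C} ∪→ {A,C,G}; cost 1
[col 0] PZ: children P:{T}, Z:{A} ∪→ {A,T}; cost 1
[col 0] FPRXZ: children FRX:{A,C,G}, PZ:{A,T} ∩→ {A}; cost 0
[col 0] AFPRXYZ: children AY:{G}, FPRXZ:{A} ∪→ {A,G}; cost 1
[col 1] AY: children A:{T}, Y:{A} ∪→ {A,T}; cost 1
[col 1] FX: children F:{T}, X:{A} ∪→ {A,T}; cost 1
[col 1] FRX: children FX:{A,T}, R:{G} ∪→ {A,G,T}; cost 1
[col 1] PZ: children P:{C}, Z:{T} ∪→ {C,T}; cost 1
[col 1] FPRXZ: children FRX:{A,G,T}, PZ:{C,T} ∩→ {T}; cost 0
[col 1] AFPRXYZ: children AY:{A,T}, FPRXZ:{T} ∩→ {T}; cost 0
[col 2] AY: children A:{A}, Y:{A} ∩→ {A}; cost 0
[col 2] FX: children F:{A}, X:{G} ∪→ {A,G}; cost 1
[col 2] FRX: children FX:{A,G}, R:{G} ∩→ {G}; cost 0
[col 2] PZ: children P:{T}, Z:{G} ∪→ {G,T}; cost 1
[col 2] FPRXZ: children FRX:{G}, PZ:{G,T} ∩→ {G}; cost 0
[col 2] AFPRXYZ: children AY:{A}, FPRXZ:{G} ∪→ {A,G}; cost 1
[col 3] AY: children A:{A}, Y:{A} ∩→ {A}; cost 0
[col 3] FX: children F:{A}, X:{T} ∪→ {A,T}; cost 1
[col 3] FRX: children FX:{A,T}, R:{A} ∩→ {A}; cost 0
[col 3] PZ: children P:{G}, Z:{T} ∪→ {G,T}; cost 1
[col 3] FPRXZ: children FRX:{A}, PZ:{G,T} ∪→ {A,G,T}; cost 1
[col 3] AFPRXYZ: children AY:{A}, FPRXZ:{A,G,T} ∩→ {A}; cost 0
per-site changes: [4, 4, 3, 3]; total = 14

14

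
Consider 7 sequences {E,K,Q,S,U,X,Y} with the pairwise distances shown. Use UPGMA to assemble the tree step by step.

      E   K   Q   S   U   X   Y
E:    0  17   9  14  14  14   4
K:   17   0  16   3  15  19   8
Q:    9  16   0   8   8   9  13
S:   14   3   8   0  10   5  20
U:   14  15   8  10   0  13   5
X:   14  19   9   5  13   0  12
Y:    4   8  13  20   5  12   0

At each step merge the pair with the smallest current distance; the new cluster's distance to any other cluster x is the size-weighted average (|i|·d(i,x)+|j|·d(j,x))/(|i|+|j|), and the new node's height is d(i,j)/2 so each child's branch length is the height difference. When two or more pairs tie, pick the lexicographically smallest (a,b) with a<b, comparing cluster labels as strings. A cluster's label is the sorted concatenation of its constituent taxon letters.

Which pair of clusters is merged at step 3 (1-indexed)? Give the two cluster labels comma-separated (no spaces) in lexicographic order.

Q,U

step 1: merge (K,S) at d=3; branch lengths K→3/2, S→3/2; new cluster KS
  updated: d(E,KS)=31/2, d(KS,Q)=12, d(KS,U)=25/2, d(KS,X)=12, d(KS,Y)=14
step 2: merge (E,Y) at d=4; branch lengths E→2, Y→2; new cluster EY
  updated: d(EY,KS)=59/4, d(EY,Q)=11, d(EY,U)=19/2, d(EY,X)=13
step 3: merge (Q,U) at d=8; branch lengths Q→4, U→4; new cluster QU
  updated: d(EY,QU)=41/4, d(KS,QU)=49/4, d(QU,X)=11
step 4: merge (EY,QU) at d=41/4; branch lengths EY→25/8, QU→9/8; new cluster EQUY
  updated: d(EQUY,KS)=27/2, d(EQUY,X)=12
step 5: merge (EQUY,X) at d=12; branch lengths EQUY→7/8, X→6; new cluster EQUXY
  updated: d(EQUXY,KS)=66/5
step 6: merge (EQUXY,KS) at d=66/5; branch lengths EQUXY→3/5, KS→51/10; new cluster EKQSUXY
final tree: ((((E:2,Y:2):25/8,(Q:4,U:4):9/8):7/8,X:6):3/5,(K:3/2,S:3/2):51/10)
total length: 1273/40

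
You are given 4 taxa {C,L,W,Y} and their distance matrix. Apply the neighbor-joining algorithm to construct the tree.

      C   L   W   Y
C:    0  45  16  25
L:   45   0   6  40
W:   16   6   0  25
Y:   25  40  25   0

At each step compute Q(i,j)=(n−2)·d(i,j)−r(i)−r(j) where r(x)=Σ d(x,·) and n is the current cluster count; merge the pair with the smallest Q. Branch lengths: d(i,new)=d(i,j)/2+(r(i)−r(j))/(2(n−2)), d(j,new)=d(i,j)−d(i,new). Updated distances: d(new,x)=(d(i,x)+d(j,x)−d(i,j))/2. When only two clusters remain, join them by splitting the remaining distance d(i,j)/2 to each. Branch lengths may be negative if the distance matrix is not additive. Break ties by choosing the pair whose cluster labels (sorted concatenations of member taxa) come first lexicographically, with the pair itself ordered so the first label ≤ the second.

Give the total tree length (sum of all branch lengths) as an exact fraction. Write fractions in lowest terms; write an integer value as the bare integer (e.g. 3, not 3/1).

1. join C+Y (d=25, Q=-126) ⇒ CY; edges |C|=23/2, |Y|=27/2
  updated: d(CY,L)=30, d(CY,W)=8
2. join CY+L (d=30, Q=-44) ⇒ CLY; edges |CY|=16, |L|=14
  updated: d(CLY,W)=-8
3. join CLY+W (d=-8) ⇒ CLWY; edges |CLY|=-4, |W|=-4
final tree: (((C:23/2,Y:27/2):16,L:14):-4,W:-4)
total length: 47

47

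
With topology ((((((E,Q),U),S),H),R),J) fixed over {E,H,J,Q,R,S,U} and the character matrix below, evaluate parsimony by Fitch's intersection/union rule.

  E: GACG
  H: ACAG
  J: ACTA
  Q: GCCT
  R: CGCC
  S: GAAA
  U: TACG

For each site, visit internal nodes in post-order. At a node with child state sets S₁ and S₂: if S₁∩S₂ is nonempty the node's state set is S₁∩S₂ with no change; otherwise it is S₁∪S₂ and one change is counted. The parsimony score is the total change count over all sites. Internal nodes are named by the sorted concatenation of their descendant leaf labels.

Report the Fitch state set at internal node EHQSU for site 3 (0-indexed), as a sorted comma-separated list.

G

site 0, node EQ: E={G} ∩ Q={G} → {G} (+0)
site 0, node EQU: EQ={G} ∪ U={T} → {G,T} (+1)
site 0, node EQSU: EQU={G,T} ∩ S={G} → {G} (+0)
site 0, node EHQSU: EQSU={G} ∪ H={A} → {A,G} (+1)
site 0, node EHQRSU: EHQSU={A,G} ∪ R={C} → {A,C,G} (+1)
site 0, node EHJQRSU: EHQRSU={A,C,G} ∩ J={A} → {A} (+0)
site 1, node EQ: E={A} ∪ Q={C} → {A,C} (+1)
site 1, node EQU: EQ={A,C} ∩ U={A} → {A} (+0)
site 1, node EQSU: EQU={A} ∩ S={A} → {A} (+0)
site 1, node EHQSU: EQSU={A} ∪ H={C} → {A,C} (+1)
site 1, node EHQRSU: EHQSU={A,C} ∪ R={G} → {A,C,G} (+1)
site 1, node EHJQRSU: EHQRSU={A,C,G} ∩ J={C} → {C} (+0)
site 2, node EQ: E={C} ∩ Q={C} → {C} (+0)
site 2, node EQU: EQ={C} ∩ U={C} → {C} (+0)
site 2, node EQSU: EQU={C} ∪ S={A} → {A,C} (+1)
site 2, node EHQSU: EQSU={A,C} ∩ H={A} → {A} (+0)
site 2, node EHQRSU: EHQSU={A} ∪ R={C} → {A,C} (+1)
site 2, node EHJQRSU: EHQRSU={A,C} ∪ J={T} → {A,C,T} (+1)
site 3, node EQ: E={G} ∪ Q={T} → {G,T} (+1)
site 3, node EQU: EQ={G,T} ∩ U={G} → {G} (+0)
site 3, node EQSU: EQU={G} ∪ S={A} → {A,G} (+1)
site 3, node EHQSU: EQSU={A,G} ∩ H={G} → {G} (+0)
site 3, node EHQRSU: EHQSU={G} ∪ R={C} → {C,G} (+1)
site 3, node EHJQRSU: EHQRSU={C,G} ∪ J={A} → {A,C,G} (+1)
per-site changes: [3, 3, 3, 4]; total = 13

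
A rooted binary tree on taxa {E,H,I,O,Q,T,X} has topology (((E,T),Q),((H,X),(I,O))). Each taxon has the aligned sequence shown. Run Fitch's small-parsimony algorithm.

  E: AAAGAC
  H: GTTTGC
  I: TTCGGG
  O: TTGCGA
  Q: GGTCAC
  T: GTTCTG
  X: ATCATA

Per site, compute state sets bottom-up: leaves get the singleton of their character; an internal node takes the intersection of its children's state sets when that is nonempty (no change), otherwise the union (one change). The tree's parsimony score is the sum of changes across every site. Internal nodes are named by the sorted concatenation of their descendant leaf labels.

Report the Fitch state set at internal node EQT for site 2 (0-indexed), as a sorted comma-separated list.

ET@0: {A} ∪ {G} = {A,G} (union, +1)
EQT@0: {A,G} ∩ {G} = {G} (intersection, +0)
HX@0: {G} ∪ {A} = {A,G} (union, +1)
IO@0: {T} ∩ {T} = {T} (intersection, +0)
HIOX@0: {A,G} ∪ {T} = {A,G,T} (union, +1)
EHIOQTX@0: {G} ∩ {A,G,T} = {G} (intersection, +0)
ET@1: {A} ∪ {T} = {A,T} (union, +1)
EQT@1: {A,T} ∪ {G} = {A,G,T} (union, +1)
HX@1: {T} ∩ {T} = {T} (intersection, +0)
IO@1: {T} ∩ {T} = {T} (intersection, +0)
HIOX@1: {T} ∩ {T} = {T} (intersection, +0)
EHIOQTX@1: {A,G,T} ∩ {T} = {T} (intersection, +0)
ET@2: {A} ∪ {T} = {A,T} (union, +1)
EQT@2: {A,T} ∩ {T} = {T} (intersection, +0)
HX@2: {T} ∪ {C} = {C,T} (union, +1)
IO@2: {C} ∪ {G} = {C,G} (union, +1)
HIOX@2: {C,T} ∩ {C,G} = {C} (intersection, +0)
EHIOQTX@2: {T} ∪ {C} = {C,T} (union, +1)
ET@3: {G} ∪ {C} = {C,G} (union, +1)
EQT@3: {C,G} ∩ {C} = {C} (intersection, +0)
HX@3: {T} ∪ {A} = {A,T} (union, +1)
IO@3: {G} ∪ {C} = {C,G} (union, +1)
HIOX@3: {A,T} ∪ {C,G} = {A,C,G,T} (union, +1)
EHIOQTX@3: {C} ∩ {A,C,G,T} = {C} (intersection, +0)
ET@4: {A} ∪ {T} = {A,T} (union, +1)
EQT@4: {A,T} ∩ {A} = {A} (intersection, +0)
HX@4: {G} ∪ {T} = {G,T} (union, +1)
IO@4: {G} ∩ {G} = {G} (intersection, +0)
HIOX@4: {G,T} ∩ {G} = {G} (intersection, +0)
EHIOQTX@4: {A} ∪ {G} = {A,G} (union, +1)
ET@5: {C} ∪ {G} = {C,G} (union, +1)
EQT@5: {C,G} ∩ {C} = {C} (intersection, +0)
HX@5: {C} ∪ {A} = {A,C} (union, +1)
IO@5: {G} ∪ {A} = {A,G} (union, +1)
HIOX@5: {A,C} ∩ {A,G} = {A} (intersection, +0)
EHIOQTX@5: {C} ∪ {A} = {A,C} (union, +1)
per-site changes: [3, 2, 4, 4, 3, 4]; total = 20

T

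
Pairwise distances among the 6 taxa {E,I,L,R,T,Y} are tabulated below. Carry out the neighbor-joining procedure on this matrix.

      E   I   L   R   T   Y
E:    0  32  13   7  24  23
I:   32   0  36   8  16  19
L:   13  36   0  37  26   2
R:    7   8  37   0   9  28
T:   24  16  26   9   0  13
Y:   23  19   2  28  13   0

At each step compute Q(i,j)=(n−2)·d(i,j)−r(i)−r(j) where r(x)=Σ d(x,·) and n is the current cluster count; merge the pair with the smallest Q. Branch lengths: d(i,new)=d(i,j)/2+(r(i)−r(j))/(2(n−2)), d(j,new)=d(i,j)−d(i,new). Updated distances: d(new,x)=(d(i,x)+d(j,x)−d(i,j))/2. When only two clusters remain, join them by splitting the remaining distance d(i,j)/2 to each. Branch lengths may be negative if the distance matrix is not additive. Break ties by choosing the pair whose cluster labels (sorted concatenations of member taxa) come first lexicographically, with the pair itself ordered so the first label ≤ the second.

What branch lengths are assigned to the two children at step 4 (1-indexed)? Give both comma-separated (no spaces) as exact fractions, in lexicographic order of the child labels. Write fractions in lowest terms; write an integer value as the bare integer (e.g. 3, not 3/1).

15/4,33/4

iteration 1: select L,Y (d=2, Q=-191); attach at lengths (37/8, -21/8); label the merged cluster LY
  updated: d(E,LY)=17, d(I,LY)=53/2, d(LY,R)=63/2, d(LY,T)=37/2
iteration 2: select E,LY (d=17, Q=-245/2); attach at lengths (25/4, 43/4); label the merged cluster ELY
  updated: d(ELY,I)=83/4, d(ELY,R)=43/4, d(ELY,T)=51/4
iteration 3: select ELY,T (d=51/4, Q=-113/2); attach at lengths (8, 19/4); label the merged cluster ELTY
  updated: d(ELTY,I)=12, d(ELTY,R)=7/2
iteration 4: select ELTY,I (d=12, Q=-47/2); attach at lengths (15/4, 33/4); label the merged cluster EILTY
  updated: d(EILTY,R)=-1/4
iteration 5: select EILTY,R (d=-1/4); attach at lengths (-1/8, -1/8); label the merged cluster EILRTY
final tree: ((((E:25/4,(L:37/8,Y:-21/8):43/4):8,T:19/4):15/4,I:33/4):-1/8,R:-1/8)
total length: 87/2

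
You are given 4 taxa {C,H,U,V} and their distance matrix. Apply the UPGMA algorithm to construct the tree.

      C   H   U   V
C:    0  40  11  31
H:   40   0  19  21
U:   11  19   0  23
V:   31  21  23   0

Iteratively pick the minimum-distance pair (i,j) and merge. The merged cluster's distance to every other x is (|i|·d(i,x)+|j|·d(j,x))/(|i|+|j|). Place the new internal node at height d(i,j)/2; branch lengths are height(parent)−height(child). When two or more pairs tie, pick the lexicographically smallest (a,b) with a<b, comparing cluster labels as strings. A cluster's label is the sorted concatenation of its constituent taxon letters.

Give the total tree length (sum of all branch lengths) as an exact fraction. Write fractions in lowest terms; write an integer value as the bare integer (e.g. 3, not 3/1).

step 1: merge (C,U) at d=11; branch lengths C→11/2, U→11/2; new cluster CU
  updated: d(CU,H)=59/2, d(CU,V)=27
step 2: merge (H,V) at d=21; branch lengths H→21/2, V→21/2; new cluster HV
  updated: d(CU,HV)=113/4
step 3: merge (CU,HV) at d=113/4; branch lengths CU→69/8, HV→29/8; new cluster CHUV
final tree: ((C:11/2,U:11/2):69/8,(H:21/2,V:21/2):29/8)
total length: 177/4

177/4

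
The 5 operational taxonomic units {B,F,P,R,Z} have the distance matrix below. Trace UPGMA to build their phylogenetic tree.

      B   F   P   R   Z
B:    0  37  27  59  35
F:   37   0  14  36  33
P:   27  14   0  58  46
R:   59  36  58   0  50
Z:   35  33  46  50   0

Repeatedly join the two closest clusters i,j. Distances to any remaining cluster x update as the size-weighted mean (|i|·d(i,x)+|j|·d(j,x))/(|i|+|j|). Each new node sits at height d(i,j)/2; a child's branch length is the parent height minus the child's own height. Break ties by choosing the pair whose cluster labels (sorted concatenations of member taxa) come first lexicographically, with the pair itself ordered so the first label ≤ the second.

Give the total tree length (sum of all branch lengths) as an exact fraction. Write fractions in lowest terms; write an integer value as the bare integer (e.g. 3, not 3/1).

iteration 1: select F,P (d=14); attach at lengths (7, 7); label the merged cluster FP
  updated: d(B,FP)=32, d(FP,R)=47, d(FP,Z)=79/2
iteration 2: select B,FP (d=32); attach at lengths (16, 9); label the merged cluster BFP
  updated: d(BFP,R)=51, d(BFP,Z)=38
iteration 3: select BFP,Z (d=38); attach at lengths (3, 19); label the merged cluster BFPZ
  updated: d(BFPZ,R)=203/4
iteration 4: select BFPZ,R (d=203/4); attach at lengths (51/8, 203/8); label the merged cluster BFPRZ
final tree: (((B:16,(F:7,P:7):9):3,Z:19):51/8,R:203/8)
total length: 371/4

371/4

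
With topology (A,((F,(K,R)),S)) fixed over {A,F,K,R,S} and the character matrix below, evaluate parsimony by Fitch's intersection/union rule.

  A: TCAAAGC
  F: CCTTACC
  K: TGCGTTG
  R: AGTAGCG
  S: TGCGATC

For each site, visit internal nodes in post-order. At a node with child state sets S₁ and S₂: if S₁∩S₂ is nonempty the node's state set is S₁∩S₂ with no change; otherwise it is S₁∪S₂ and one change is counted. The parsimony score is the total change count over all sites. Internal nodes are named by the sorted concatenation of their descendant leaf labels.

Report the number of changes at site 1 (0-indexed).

[col 0] KR: children K:{T}, R:{A} ∪→ {A,T}; cost 1
[col 0] FKR: children F:{C}, KR:{A,T} ∪→ {A,C,T}; cost 1
[col 0] FKRS: children FKR:{A,C,T}, S:{T} ∩→ {T}; cost 0
[col 0] AFKRS: children A:{T}, FKRS:{T} ∩→ {T}; cost 0
[col 1] KR: children K:{G}, R:{G} ∩→ {G}; cost 0
[col 1] FKR: children F:{C}, KR:{G} ∪→ {C,G}; cost 1
[col 1] FKRS: children FKR:{C,G}, S:{G} ∩→ {G}; cost 0
[col 1] AFKRS: children A:{C}, FKRS:{G} ∪→ {C,G}; cost 1
[col 2] KR: children K:{C}, R:{T} ∪→ {C,T}; cost 1
[col 2] FKR: children F:{T}, KR:{C,T} ∩→ {T}; cost 0
[col 2] FKRS: children FKR:{T}, S:{C} ∪→ {C,T}; cost 1
[col 2] AFKRS: children A:{A}, FKRS:{C,T} ∪→ {A,C,T}; cost 1
[col 3] KR: children K:{G}, R:{A} ∪→ {A,G}; cost 1
[col 3] FKR: children F:{T}, KR:{A,G} ∪→ {A,G,T}; cost 1
[col 3] FKRS: children FKR:{A,G,T}, S:{G} ∩→ {G}; cost 0
[col 3] AFKRS: children A:{A}, FKRS:{G} ∪→ {A,G}; cost 1
[col 4] KR: children K:{T}, R:{G} ∪→ {G,T}; cost 1
[col 4] FKR: children F:{A}, KR:{G,T} ∪→ {A,G,T}; cost 1
[col 4] FKRS: children FKR:{A,G,T}, S:{A} ∩→ {A}; cost 0
[col 4] AFKRS: children A:{A}, FKRS:{A} ∩→ {A}; cost 0
[col 5] KR: children K:{T}, R:{C} ∪→ {C,T}; cost 1
[col 5] FKR: children F:{C}, KR:{C,T} ∩→ {C}; cost 0
[col 5] FKRS: children FKR:{C}, S:{T} ∪→ {C,T}; cost 1
[col 5] AFKRS: children A:{G}, FKRS:{C,T} ∪→ {C,G,T}; cost 1
[col 6] KR: children K:{G}, R:{G} ∩→ {G}; cost 0
[col 6] FKR: children F:{C}, KR:{G} ∪→ {C,G}; cost 1
[col 6] FKRS: children FKR:{C,G}, S:{C} ∩→ {C}; cost 0
[col 6] AFKRS: children A:{C}, FKRS:{C} ∩→ {C}; cost 0
per-site changes: [2, 2, 3, 3, 2, 3, 1]; total = 16

2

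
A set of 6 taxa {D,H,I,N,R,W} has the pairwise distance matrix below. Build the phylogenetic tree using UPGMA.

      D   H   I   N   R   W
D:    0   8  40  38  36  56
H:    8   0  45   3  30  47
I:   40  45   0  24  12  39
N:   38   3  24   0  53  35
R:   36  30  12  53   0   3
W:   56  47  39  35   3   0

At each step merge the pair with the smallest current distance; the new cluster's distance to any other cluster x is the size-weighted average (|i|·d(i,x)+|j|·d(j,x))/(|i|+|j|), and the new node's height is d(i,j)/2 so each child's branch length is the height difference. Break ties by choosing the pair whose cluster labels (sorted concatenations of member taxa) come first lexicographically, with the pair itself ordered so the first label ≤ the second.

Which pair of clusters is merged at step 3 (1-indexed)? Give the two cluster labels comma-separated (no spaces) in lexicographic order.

iteration 1: select H,N (d=3); attach at lengths (3/2, 3/2); label the merged cluster HN
  updated: d(D,HN)=23, d(HN,I)=69/2, d(HN,R)=83/2, d(HN,W)=41
iteration 2: select R,W (d=3); attach at lengths (3/2, 3/2); label the merged cluster RW
  updated: d(D,RW)=46, d(HN,RW)=165/4, d(I,RW)=51/2
iteration 3: select D,HN (d=23); attach at lengths (23/2, 10); label the merged cluster DHN
  updated: d(DHN,I)=109/3, d(DHN,RW)=257/6
iteration 4: select I,RW (d=51/2); attach at lengths (51/4, 45/4); label the merged cluster IRW
  updated: d(DHN,IRW)=122/3
iteration 5: select DHN,IRW (d=122/3); attach at lengths (53/6, 91/12); label the merged cluster DHINRW
final tree: ((D:23/2,(H:3/2,N:3/2):10):53/6,(I:51/4,(R:3/2,W:3/2):45/4):91/12)
total length: 815/12

D,HN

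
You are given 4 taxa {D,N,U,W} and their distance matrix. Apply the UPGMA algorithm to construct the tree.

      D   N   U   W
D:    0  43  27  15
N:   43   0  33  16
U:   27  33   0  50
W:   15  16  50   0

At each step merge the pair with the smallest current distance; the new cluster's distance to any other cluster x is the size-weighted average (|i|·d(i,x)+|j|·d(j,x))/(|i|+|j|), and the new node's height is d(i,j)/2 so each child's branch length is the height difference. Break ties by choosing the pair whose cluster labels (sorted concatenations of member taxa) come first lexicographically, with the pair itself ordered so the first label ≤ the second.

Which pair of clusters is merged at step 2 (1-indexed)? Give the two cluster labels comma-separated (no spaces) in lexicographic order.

DW,N

iteration 1: select D,W (d=15); attach at lengths (15/2, 15/2); label the merged cluster DW
  updated: d(DW,N)=59/2, d(DW,U)=77/2
iteration 2: select DW,N (d=59/2); attach at lengths (29/4, 59/4); label the merged cluster DNW
  updated: d(DNW,U)=110/3
iteration 3: select DNW,U (d=110/3); attach at lengths (43/12, 55/3); label the merged cluster DNUW
final tree: (((D:15/2,W:15/2):29/4,N:59/4):43/12,U:55/3)
total length: 707/12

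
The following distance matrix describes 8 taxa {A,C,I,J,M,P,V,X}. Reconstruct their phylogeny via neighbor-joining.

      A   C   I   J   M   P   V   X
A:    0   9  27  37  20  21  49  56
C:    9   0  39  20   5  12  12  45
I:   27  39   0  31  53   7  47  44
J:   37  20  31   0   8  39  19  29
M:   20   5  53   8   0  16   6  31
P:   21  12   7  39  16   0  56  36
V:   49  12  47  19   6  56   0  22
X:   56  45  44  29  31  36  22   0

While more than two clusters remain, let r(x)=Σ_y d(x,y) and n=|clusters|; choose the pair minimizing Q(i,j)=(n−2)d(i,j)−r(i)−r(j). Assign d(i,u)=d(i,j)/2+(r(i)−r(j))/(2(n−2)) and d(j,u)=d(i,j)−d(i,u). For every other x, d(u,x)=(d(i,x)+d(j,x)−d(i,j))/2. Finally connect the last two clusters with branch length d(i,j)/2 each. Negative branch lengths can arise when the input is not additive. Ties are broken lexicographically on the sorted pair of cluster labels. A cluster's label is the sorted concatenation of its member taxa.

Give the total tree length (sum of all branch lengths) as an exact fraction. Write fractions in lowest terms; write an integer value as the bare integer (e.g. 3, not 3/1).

5025/64

step 1: merge (I,P) at d=7, Q=-393; branch lengths I→103/12, P→-19/12; new cluster IP
  updated: d(A,IP)=41/2, d(C,IP)=22, d(IP,J)=63/2, d(IP,M)=31, d(IP,V)=48, d(IP,X)=73/2
step 2: merge (A,IP) at d=41/2, Q=-557/2; branch lengths A→209/20, IP→201/20; new cluster AIP
  updated: d(AIP,C)=21/4, d(AIP,J)=24, d(AIP,M)=61/4, d(AIP,V)=153/4, d(AIP,X)=36
step 3: merge (AIP,C) at d=21/4, Q=-185; branch lengths AIP→105/16, C→-21/16; new cluster ACIP
  updated: d(ACIP,J)=155/8, d(ACIP,M)=15/2, d(ACIP,V)=45/2, d(ACIP,X)=303/8
step 4: merge (V,X) at d=22, Q=-987/8; branch lengths V→125/48, X→931/48; new cluster VX
  updated: d(ACIP,VX)=307/16, d(J,VX)=13, d(M,VX)=15/2
step 5: merge (ACIP,M) at d=15/2, Q=-865/16; branch lengths ACIP→609/64, M→-129/64; new cluster ACIMP
  updated: d(ACIMP,J)=159/16, d(ACIMP,VX)=307/32
step 6: merge (ACIMP,J) at d=159/16, Q=-1041/32; branch lengths ACIMP→209/64, J→427/64; new cluster ACIJMP
  updated: d(ACIJMP,VX)=405/64
step 7: merge (ACIJMP,VX) at d=405/64; branch lengths ACIJMP→405/128, VX→405/128; new cluster ACIJMPVX
final tree: (((((A:209/20,(I:103/12,P:-19/12):201/20):105/16,C:-21/16):609/64,M:-129/64):209/64,J:427/64):405/128,(V:125/48,X:931/48):405/128)
total length: 5025/64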